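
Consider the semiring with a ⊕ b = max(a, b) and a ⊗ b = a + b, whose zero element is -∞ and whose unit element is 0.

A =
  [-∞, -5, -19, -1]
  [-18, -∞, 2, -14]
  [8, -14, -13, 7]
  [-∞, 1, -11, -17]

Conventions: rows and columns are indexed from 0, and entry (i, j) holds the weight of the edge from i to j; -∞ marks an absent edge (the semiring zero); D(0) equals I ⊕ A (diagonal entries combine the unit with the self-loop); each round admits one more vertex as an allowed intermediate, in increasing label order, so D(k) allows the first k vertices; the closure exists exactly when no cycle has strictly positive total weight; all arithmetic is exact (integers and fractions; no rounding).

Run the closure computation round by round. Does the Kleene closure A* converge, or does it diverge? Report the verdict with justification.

D(0):
  [0, -5, -19, -1]
  [-18, 0, 2, -14]
  [8, -14, 0, 7]
  [-∞, 1, -11, 0]
D(1):
  [0, -5, -19, -1]
  [-18, 0, 2, -14]
  [8, 3, 0, 7]
  [-∞, 1, -11, 0]
Detection: at round 2, diagonal entry (2, 2) turns strictly positive.
Key observation: the cycle 2->0->1->2 has total weight 8 + (-5) + 2, which is strictly positive.
Answer: DIVERGES — positive cycle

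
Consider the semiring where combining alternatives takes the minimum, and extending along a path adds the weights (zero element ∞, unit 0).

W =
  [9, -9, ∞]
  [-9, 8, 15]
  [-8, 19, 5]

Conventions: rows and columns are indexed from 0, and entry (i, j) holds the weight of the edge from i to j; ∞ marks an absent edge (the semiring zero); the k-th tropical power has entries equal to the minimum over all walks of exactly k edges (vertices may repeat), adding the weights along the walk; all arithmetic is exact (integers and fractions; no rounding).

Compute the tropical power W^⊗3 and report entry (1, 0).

W^⊗2:
  [-18, -1, 6]
  [-1, -18, 20]
  [-3, -17, 10]
W^⊗3:
  [-10, -27, 11]
  [-27, -10, -3]
  [-26, -12, -2]
Key observation: the optimum is the walk 1->0->1->0, with weight (-9) + (-9) + (-9) = -27.
Optimal value attained by: walk 1->0->1->0.
Answer: (W^⊗3)[1][0] = -27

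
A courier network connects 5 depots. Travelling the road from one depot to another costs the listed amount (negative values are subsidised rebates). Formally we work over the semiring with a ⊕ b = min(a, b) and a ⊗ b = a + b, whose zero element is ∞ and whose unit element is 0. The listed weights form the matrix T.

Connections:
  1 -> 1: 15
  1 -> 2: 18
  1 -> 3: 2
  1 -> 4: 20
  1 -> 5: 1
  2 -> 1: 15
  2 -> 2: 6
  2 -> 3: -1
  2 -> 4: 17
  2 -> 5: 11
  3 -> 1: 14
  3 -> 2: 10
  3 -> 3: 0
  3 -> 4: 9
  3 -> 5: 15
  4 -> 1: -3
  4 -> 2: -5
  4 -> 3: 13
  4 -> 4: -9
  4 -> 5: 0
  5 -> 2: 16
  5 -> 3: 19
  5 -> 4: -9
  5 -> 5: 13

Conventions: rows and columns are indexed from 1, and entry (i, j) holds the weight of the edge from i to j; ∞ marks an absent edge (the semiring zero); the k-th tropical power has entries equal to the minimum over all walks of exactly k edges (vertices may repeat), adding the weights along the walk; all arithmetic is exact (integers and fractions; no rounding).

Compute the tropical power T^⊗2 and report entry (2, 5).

T^⊗2:
  [16, 12, 2, -8, 14]
  [13, 9, -1, 2, 14]
  [6, 4, 0, 0, 9]
  [-12, -14, -6, -18, -9]
  [-12, -14, 4, -18, -9]
Key observation: the optimum is the walk 2->3->5, with weight (-1) + 15 = 14.
Optimal value attained by: walk 2->3->5.
Answer: (T^⊗2)[2][5] = 14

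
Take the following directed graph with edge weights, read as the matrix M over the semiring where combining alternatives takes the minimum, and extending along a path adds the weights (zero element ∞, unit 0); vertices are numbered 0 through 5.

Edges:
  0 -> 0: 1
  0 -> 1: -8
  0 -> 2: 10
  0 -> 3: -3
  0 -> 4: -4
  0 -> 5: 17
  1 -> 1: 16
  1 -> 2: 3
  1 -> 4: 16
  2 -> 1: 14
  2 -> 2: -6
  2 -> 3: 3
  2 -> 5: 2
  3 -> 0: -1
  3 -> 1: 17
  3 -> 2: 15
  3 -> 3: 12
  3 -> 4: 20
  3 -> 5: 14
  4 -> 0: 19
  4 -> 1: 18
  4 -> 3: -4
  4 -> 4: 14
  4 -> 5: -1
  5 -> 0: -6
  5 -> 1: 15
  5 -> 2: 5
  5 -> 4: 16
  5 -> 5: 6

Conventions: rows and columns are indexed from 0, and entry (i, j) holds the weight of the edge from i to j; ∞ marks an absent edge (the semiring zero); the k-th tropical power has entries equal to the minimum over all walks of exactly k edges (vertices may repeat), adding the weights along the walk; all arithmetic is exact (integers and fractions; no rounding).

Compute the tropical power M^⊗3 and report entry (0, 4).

M^⊗2:
  [-4, -7, -5, -8, -3, -5]
  [35, 17, -3, 6, 30, 5]
  [-4, 8, -12, -3, 18, -4]
  [0, -9, 9, -4, -5, 16]
  [-7, 11, 4, 8, 15, 5]
  [-5, -14, -1, -9, -10, 7]
M^⊗3:
  [-11, -12, -11, -7, -8, -4]
  [-1, 11, -9, 0, 21, -1]
  [-10, -12, -18, -9, -8, -10]
  [-5, -8, -6, -9, -4, -6]
  [-6, -15, -2, -10, -11, 6]
  [-10, -13, -11, -14, -9, -11]
Key observation: the optimum is the walk 0->3->0->4, with weight (-3) + (-1) + (-4) = -8.
Optimal value attained by: walk 0->3->0->4.
Answer: (M^⊗3)[0][4] = -8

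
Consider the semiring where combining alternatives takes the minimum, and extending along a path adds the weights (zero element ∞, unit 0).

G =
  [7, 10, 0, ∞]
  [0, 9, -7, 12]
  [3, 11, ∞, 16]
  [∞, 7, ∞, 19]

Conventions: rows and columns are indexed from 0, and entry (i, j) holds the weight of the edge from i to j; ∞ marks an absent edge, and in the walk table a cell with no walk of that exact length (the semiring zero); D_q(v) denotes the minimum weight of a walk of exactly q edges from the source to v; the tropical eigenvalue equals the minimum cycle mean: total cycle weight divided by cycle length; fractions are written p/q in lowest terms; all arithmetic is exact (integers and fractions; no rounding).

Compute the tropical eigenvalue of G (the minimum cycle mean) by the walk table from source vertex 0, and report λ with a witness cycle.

q=0: [0, ∞, ∞, ∞]
q=1: [7, 10, 0, ∞]
q=2: [3, 11, 3, 16]
q=3: [6, 13, 3, 19]
q=4: [6, 14, 6, 19]
Optimal cycle mean attained by: cycle 0->2->0, total 0 + 3, length 2.
Answer: λ = 3/2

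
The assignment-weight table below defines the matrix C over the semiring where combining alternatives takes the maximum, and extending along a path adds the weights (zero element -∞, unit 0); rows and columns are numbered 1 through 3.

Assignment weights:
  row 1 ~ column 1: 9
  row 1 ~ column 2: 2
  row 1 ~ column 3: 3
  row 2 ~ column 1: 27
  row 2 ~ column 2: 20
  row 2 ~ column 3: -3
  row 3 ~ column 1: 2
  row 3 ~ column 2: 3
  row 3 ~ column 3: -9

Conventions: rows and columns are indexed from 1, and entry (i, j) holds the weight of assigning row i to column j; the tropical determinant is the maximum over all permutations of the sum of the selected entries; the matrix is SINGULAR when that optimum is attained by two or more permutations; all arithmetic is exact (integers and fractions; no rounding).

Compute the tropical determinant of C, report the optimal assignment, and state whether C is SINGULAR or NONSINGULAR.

σ = (1, 2, 3): 9 + 20 + (-9) = 20
σ = (1, 3, 2): 9 + (-3) + 3 = 9
σ = (2, 1, 3): 2 + 27 + (-9) = 20
σ = (2, 3, 1): 2 + (-3) + 2 = 1
σ = (3, 1, 2): 3 + 27 + 3 = 33
σ = (3, 2, 1): 3 + 20 + 2 = 25
Optimal value attained by: σ = (3, 1, 2).
Answer: det⊕(C) = 33; verdict: NONSINGULAR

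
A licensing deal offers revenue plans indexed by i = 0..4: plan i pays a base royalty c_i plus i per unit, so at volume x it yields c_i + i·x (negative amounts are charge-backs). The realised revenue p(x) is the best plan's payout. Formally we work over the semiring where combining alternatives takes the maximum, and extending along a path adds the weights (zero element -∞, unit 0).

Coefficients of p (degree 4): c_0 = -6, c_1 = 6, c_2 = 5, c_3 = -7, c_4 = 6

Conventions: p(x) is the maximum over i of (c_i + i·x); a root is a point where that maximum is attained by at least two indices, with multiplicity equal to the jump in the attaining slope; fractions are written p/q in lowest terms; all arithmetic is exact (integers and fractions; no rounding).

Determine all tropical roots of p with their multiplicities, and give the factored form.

hull edge (i=0, c=-6) to (i=1, c=6): slope 12, span 1
hull edge (i=1, c=6) to (i=4, c=6): slope 0, span 3
Factored form: p(x) = 6 ⊗ (x ⊕ (-12)) ⊗ (x ⊕ 0) ⊗ (x ⊕ 0) ⊗ (x ⊕ 0)
Answer: roots = -12 (mult 1), 0 (mult 3)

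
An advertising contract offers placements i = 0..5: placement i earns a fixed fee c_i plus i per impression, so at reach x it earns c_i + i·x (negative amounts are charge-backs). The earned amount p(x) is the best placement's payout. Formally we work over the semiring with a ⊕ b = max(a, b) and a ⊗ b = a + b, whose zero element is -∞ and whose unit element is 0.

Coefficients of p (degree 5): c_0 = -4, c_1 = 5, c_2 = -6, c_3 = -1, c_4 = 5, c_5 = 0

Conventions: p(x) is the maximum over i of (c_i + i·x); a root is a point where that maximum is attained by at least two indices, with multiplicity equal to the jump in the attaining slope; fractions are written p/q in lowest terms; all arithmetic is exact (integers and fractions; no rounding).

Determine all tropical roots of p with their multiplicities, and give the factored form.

hull edge (i=0, c=-4) to (i=1, c=5): slope 9, span 1
hull edge (i=1, c=5) to (i=4, c=5): slope 0, span 3
hull edge (i=4, c=5) to (i=5, c=0): slope -5, span 1
Factored form: p(x) = 0 ⊗ (x ⊕ (-9)) ⊗ (x ⊕ 0) ⊗ (x ⊕ 0) ⊗ (x ⊕ 0) ⊗ (x ⊕ 5)
Answer: roots = -9 (mult 1), 0 (mult 3), 5 (mult 1)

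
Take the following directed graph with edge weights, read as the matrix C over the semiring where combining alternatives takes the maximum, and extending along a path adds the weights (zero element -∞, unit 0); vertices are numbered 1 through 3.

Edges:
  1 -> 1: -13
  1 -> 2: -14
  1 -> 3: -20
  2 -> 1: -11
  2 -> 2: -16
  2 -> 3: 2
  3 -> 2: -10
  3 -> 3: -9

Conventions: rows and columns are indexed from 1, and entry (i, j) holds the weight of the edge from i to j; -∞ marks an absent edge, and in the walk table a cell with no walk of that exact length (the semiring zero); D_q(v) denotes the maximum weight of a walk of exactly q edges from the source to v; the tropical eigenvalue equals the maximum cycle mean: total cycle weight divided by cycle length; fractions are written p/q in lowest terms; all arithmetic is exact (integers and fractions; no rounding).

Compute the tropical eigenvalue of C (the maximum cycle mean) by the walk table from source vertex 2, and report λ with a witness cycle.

q=0: [-∞, 0, -∞]
q=1: [-11, -16, 2]
q=2: [-24, -8, -7]
q=3: [-19, -17, -6]
Optimal cycle mean attained by: cycle 2->3->2, total 2 + (-10), length 2.
Answer: λ = -4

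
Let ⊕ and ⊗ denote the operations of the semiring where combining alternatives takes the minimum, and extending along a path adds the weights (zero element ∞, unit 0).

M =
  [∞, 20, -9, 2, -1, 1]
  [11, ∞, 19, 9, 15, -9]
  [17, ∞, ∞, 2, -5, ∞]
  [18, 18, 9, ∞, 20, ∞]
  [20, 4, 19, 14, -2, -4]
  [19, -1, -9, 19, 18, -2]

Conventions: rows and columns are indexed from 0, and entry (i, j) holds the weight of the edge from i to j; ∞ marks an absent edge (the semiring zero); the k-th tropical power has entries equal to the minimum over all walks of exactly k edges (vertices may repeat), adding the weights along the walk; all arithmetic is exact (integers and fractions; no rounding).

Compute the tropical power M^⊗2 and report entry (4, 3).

M^⊗2:
  [8, 0, -8, -7, -14, -5]
  [10, -10, -18, 10, 9, -11]
  [15, -1, 8, 9, -7, -9]
  [26, 24, 9, 11, 4, 9]
  [15, -5, -13, 12, -4, -6]
  [8, -3, -11, -7, -14, -10]
Key observation: the optimum is the walk 4->4->3, with weight (-2) + 14 = 12.
Optimal value attained by: walk 4->4->3.
Answer: (M^⊗2)[4][3] = 12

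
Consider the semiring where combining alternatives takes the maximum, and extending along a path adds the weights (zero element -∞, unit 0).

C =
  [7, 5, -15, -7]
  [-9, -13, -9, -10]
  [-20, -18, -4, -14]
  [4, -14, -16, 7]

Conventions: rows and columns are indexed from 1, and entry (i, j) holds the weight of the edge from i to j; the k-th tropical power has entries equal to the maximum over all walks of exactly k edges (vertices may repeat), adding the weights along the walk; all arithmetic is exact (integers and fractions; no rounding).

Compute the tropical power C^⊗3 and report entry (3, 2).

C^⊗2:
  [14, 12, -4, 0]
  [-2, -4, -13, -3]
  [-10, -15, -8, -7]
  [11, 9, -9, 14]
C^⊗3:
  [21, 19, 3, 7]
  [5, 3, -13, 4]
  [-3, -5, -12, 0]
  [18, 16, 0, 21]
Key observation: the optimum is the walk 3->4->1->2, with weight (-14) + 4 + 5 = -5.
Optimal value attained by: walk 3->4->1->2.
Answer: (C^⊗3)[3][2] = -5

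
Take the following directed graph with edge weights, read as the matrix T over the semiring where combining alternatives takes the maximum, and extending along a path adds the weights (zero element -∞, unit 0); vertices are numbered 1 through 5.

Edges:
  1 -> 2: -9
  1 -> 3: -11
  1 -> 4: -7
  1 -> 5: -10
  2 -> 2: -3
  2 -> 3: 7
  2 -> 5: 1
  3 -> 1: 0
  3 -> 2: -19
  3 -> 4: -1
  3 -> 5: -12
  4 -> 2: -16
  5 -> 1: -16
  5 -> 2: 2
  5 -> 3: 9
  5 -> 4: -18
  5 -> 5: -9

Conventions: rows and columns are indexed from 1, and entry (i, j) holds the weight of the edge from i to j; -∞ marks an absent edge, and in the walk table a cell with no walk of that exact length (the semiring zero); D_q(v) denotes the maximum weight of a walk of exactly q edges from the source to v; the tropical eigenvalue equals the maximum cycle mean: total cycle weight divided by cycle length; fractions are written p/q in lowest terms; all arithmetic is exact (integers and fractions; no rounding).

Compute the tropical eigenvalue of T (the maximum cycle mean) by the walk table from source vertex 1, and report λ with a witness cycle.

q=0: [0, -∞, -∞, -∞, -∞]
q=1: [-∞, -9, -11, -7, -10]
q=2: [-11, -8, -1, -12, -8]
q=3: [-1, -6, 1, -2, -7]
q=4: [1, -5, 2, 0, -5]
q=5: [2, -3, 4, 1, -4]
Optimal cycle mean attained by: cycle 2->5->2, total 1 + 2, length 2.
Answer: λ = 3/2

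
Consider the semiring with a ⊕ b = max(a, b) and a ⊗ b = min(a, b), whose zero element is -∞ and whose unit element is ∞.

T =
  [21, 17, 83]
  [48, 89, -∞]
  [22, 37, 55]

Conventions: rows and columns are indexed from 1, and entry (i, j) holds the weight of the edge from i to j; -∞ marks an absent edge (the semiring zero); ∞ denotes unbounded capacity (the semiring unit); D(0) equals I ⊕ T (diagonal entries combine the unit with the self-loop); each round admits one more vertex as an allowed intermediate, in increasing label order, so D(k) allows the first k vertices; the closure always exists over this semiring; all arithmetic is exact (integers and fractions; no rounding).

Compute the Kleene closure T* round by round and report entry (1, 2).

D(0):
  [∞, 17, 83]
  [48, ∞, -∞]
  [22, 37, ∞]
D(1):
  [∞, 17, 83]
  [48, ∞, 48]
  [22, 37, ∞]
D(2):
  [∞, 17, 83]
  [48, ∞, 48]
  [37, 37, ∞]
D(3):
  [∞, 37, 83]
  [48, ∞, 48]
  [37, 37, ∞]
Answer: T*[1][2] = 37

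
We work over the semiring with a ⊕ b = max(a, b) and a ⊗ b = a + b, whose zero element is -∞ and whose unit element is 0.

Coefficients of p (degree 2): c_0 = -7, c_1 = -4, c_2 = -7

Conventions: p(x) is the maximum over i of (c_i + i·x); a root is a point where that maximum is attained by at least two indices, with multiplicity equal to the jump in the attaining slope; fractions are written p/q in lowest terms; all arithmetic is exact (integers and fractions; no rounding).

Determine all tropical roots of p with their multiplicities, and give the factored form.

hull edge (i=0, c=-7) to (i=1, c=-4): slope 3, span 1
hull edge (i=1, c=-4) to (i=2, c=-7): slope -3, span 1
Factored form: p(x) = -7 ⊗ (x ⊕ (-3)) ⊗ (x ⊕ 3)
Answer: roots = -3 (mult 1), 3 (mult 1)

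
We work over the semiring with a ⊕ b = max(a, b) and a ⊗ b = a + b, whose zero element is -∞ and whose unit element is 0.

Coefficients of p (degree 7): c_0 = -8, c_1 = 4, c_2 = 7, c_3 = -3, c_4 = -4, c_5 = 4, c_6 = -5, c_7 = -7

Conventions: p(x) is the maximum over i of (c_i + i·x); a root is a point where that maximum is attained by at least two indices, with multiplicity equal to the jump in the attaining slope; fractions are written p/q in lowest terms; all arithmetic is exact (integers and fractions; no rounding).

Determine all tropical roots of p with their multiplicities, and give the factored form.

hull edge (i=0, c=-8) to (i=1, c=4): slope 12, span 1
hull edge (i=1, c=4) to (i=2, c=7): slope 3, span 1
hull edge (i=2, c=7) to (i=5, c=4): slope -1, span 3
hull edge (i=5, c=4) to (i=7, c=-7): slope -11/2, span 2
Factored form: p(x) = -7 ⊗ (x ⊕ (-12)) ⊗ (x ⊕ (-3)) ⊗ (x ⊕ 1) ⊗ (x ⊕ 1) ⊗ (x ⊕ 1) ⊗ (x ⊕ 11/2) ⊗ (x ⊕ 11/2)
Answer: roots = -12 (mult 1), -3 (mult 1), 1 (mult 3), 11/2 (mult 2)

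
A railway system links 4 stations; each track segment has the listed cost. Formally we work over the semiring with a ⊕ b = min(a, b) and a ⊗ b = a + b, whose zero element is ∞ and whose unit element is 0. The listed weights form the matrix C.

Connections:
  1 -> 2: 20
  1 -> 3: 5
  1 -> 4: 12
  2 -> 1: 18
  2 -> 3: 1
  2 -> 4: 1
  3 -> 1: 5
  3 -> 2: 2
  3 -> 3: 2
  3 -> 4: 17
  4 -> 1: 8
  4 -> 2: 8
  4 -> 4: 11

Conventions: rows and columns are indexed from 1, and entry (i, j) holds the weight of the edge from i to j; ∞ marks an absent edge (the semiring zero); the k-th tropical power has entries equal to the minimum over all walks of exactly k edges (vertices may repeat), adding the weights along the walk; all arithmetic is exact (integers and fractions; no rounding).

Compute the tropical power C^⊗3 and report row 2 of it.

C^⊗2:
  [10, 7, 7, 21]
  [6, 3, 3, 12]
  [7, 4, 3, 3]
  [19, 19, 9, 9]
C^⊗3:
  [12, 9, 8, 8]
  [8, 5, 4, 4]
  [8, 5, 5, 5]
  [14, 11, 11, 20]
Answer: row 2 of C^⊗3 = [8, 5, 4, 4]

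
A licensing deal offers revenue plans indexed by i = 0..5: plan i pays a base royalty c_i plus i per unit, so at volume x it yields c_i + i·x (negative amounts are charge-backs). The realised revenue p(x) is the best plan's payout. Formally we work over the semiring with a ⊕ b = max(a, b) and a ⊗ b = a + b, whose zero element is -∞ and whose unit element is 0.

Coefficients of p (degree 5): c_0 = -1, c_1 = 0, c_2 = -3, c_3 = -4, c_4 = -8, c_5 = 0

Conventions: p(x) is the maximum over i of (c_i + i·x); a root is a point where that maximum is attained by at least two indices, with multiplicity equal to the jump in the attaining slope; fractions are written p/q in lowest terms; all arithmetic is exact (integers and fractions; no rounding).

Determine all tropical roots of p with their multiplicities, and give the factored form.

hull edge (i=0, c=-1) to (i=1, c=0): slope 1, span 1
hull edge (i=1, c=0) to (i=5, c=0): slope 0, span 4
Factored form: p(x) = 0 ⊗ (x ⊕ (-1)) ⊗ (x ⊕ 0) ⊗ (x ⊕ 0) ⊗ (x ⊕ 0) ⊗ (x ⊕ 0)
Answer: roots = -1 (mult 1), 0 (mult 4)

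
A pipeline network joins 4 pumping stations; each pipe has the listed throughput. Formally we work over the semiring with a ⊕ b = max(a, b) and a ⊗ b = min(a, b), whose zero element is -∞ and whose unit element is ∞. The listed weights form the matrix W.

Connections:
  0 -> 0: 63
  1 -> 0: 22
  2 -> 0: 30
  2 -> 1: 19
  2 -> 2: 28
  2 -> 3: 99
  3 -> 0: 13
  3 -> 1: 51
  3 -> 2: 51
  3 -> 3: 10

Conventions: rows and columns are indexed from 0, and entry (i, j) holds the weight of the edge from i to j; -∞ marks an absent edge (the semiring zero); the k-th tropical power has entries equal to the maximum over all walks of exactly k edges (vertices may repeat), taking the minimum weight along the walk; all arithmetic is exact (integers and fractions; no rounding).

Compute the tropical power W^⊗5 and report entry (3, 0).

W^⊗2:
  [63, -∞, -∞, -∞]
  [22, -∞, -∞, -∞]
  [30, 51, 51, 28]
  [30, 19, 28, 51]
W^⊗3:
  [63, -∞, -∞, -∞]
  [22, -∞, -∞, -∞]
  [30, 28, 28, 51]
  [30, 51, 51, 28]
W^⊗4:
  [63, -∞, -∞, -∞]
  [22, -∞, -∞, -∞]
  [30, 51, 51, 28]
  [30, 28, 28, 51]
W^⊗5:
  [63, -∞, -∞, -∞]
  [22, -∞, -∞, -∞]
  [30, 28, 28, 51]
  [30, 51, 51, 28]
Key observation: the optimum is the walk 3->2->0->0->0->0, with weight 51 min 30 min 63 min 63 min 63 = 30.
Optimal value attained by: walk 3->2->0->0->0->0.
Answer: (W^⊗5)[3][0] = 30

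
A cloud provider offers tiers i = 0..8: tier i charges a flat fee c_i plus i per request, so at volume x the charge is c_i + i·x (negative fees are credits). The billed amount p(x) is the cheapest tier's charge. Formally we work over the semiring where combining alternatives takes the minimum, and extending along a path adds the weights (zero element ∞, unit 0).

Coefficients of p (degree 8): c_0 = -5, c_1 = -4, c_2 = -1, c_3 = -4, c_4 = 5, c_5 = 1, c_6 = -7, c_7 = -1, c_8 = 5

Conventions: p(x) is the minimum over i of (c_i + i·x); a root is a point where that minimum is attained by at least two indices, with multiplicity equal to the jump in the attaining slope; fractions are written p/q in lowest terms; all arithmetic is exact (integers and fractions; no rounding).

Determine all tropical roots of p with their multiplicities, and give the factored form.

hull edge (i=0, c=-5) to (i=6, c=-7): slope -1/3, span 6
hull edge (i=6, c=-7) to (i=8, c=5): slope 6, span 2
Factored form: p(x) = 5 ⊗ (x ⊕ (-6)) ⊗ (x ⊕ (-6)) ⊗ (x ⊕ 1/3) ⊗ (x ⊕ 1/3) ⊗ (x ⊕ 1/3) ⊗ (x ⊕ 1/3) ⊗ (x ⊕ 1/3) ⊗ (x ⊕ 1/3)
Answer: roots = -6 (mult 2), 1/3 (mult 6)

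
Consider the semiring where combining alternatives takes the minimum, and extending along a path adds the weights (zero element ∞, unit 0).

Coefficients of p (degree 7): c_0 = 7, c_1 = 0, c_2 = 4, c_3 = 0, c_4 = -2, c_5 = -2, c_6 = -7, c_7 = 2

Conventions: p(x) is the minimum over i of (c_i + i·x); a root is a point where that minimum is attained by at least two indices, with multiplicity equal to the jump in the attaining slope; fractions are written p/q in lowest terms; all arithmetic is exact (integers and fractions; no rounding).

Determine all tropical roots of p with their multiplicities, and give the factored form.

hull edge (i=0, c=7) to (i=1, c=0): slope -7, span 1
hull edge (i=1, c=0) to (i=6, c=-7): slope -7/5, span 5
hull edge (i=6, c=-7) to (i=7, c=2): slope 9, span 1
Factored form: p(x) = 2 ⊗ (x ⊕ (-9)) ⊗ (x ⊕ 7/5) ⊗ (x ⊕ 7/5) ⊗ (x ⊕ 7/5) ⊗ (x ⊕ 7/5) ⊗ (x ⊕ 7/5) ⊗ (x ⊕ 7)
Answer: roots = -9 (mult 1), 7/5 (mult 5), 7 (mult 1)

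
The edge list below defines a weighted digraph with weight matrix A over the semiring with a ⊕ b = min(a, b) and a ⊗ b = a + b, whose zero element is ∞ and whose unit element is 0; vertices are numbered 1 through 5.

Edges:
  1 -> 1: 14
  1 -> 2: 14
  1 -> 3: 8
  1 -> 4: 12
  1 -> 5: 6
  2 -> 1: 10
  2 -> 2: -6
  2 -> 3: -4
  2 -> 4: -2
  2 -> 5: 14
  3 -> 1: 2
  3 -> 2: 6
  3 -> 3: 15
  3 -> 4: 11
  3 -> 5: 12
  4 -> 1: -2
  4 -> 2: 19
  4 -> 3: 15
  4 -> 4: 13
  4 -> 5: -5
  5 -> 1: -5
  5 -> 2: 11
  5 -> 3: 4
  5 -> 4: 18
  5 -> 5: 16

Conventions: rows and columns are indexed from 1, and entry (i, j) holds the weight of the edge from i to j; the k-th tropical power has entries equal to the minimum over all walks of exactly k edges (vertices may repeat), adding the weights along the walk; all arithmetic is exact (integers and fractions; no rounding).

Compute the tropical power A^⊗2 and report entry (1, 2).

A^⊗2:
  [1, 8, 10, 12, 7]
  [-4, -12, -10, -8, -7]
  [7, 0, 2, 4, 6]
  [-10, 6, -1, 10, 4]
  [6, 5, 3, 7, 1]
Key observation: the optimum is the walk 1->2->2, with weight 14 + (-6) = 8.
Optimal value attained by: walk 1->2->2.
Answer: (A^⊗2)[1][2] = 8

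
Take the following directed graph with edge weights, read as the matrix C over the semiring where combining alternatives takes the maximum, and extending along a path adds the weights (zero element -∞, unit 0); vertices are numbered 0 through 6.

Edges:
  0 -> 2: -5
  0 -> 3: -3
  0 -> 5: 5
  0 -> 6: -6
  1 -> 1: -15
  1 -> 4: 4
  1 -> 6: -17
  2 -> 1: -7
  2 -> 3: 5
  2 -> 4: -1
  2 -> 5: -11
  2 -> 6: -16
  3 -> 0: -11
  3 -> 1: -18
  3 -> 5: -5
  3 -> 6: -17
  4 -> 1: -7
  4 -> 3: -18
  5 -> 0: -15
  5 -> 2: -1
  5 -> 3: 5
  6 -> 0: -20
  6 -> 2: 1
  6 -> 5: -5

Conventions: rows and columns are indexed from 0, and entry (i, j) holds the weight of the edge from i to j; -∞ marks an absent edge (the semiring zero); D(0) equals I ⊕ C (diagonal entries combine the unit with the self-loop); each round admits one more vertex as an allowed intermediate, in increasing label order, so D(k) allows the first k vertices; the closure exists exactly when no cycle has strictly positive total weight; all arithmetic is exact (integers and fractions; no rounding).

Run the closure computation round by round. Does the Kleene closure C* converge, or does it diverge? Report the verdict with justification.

D(0):
  [0, -∞, -5, -3, -∞, 5, -6]
  [-∞, 0, -∞, -∞, 4, -∞, -17]
  [-∞, -7, 0, 5, -1, -11, -16]
  [-11, -18, -∞, 0, -∞, -5, -17]
  [-∞, -7, -∞, -18, 0, -∞, -∞]
  [-15, -∞, -1, 5, -∞, 0, -∞]
  [-20, -∞, 1, -∞, -∞, -5, 0]
D(1):
  [0, -∞, -5, -3, -∞, 5, -6]
  [-∞, 0, -∞, -∞, 4, -∞, -17]
  [-∞, -7, 0, 5, -1, -11, -16]
  [-11, -18, -16, 0, -∞, -5, -17]
  [-∞, -7, -∞, -18, 0, -∞, -∞]
  [-15, -∞, -1, 5, -∞, 0, -21]
  [-20, -∞, 1, -23, -∞, -5, 0]
D(2):
  [0, -∞, -5, -3, -∞, 5, -6]
  [-∞, 0, -∞, -∞, 4, -∞, -17]
  [-∞, -7, 0, 5, -1, -11, -16]
  [-11, -18, -16, 0, -14, -5, -17]
  [-∞, -7, -∞, -18, 0, -∞, -24]
  [-15, -∞, -1, 5, -∞, 0, -21]
  [-20, -∞, 1, -23, -∞, -5, 0]
D(3):
  [0, -12, -5, 0, -6, 5, -6]
  [-∞, 0, -∞, -∞, 4, -∞, -17]
  [-∞, -7, 0, 5, -1, -11, -16]
  [-11, -18, -16, 0, -14, -5, -17]
  [-∞, -7, -∞, -18, 0, -∞, -24]
  [-15, -8, -1, 5, -2, 0, -17]
  [-20, -6, 1, 6, 0, -5, 0]
D(4):
  [0, -12, -5, 0, -6, 5, -6]
  [-∞, 0, -∞, -∞, 4, -∞, -17]
  [-6, -7, 0, 5, -1, 0, -12]
  [-11, -18, -16, 0, -14, -5, -17]
  [-29, -7, -34, -18, 0, -23, -24]
  [-6, -8, -1, 5, -2, 0, -12]
  [-5, -6, 1, 6, 0, 1, 0]
D(5):
  [0, -12, -5, 0, -6, 5, -6]
  [-25, 0, -30, -14, 4, -19, -17]
  [-6, -7, 0, 5, -1, 0, -12]
  [-11, -18, -16, 0, -14, -5, -17]
  [-29, -7, -34, -18, 0, -23, -24]
  [-6, -8, -1, 5, -2, 0, -12]
  [-5, -6, 1, 6, 0, 1, 0]
D(6):
  [0, -3, 4, 10, 3, 5, -6]
  [-25, 0, -20, -14, 4, -19, -17]
  [-6, -7, 0, 5, -1, 0, -12]
  [-11, -13, -6, 0, -7, -5, -17]
  [-29, -7, -24, -18, 0, -23, -24]
  [-6, -8, -1, 5, -2, 0, -12]
  [-5, -6, 1, 6, 0, 1, 0]
D(7):
  [0, -3, 4, 10, 3, 5, -6]
  [-22, 0, -16, -11, 4, -16, -17]
  [-6, -7, 0, 5, -1, 0, -12]
  [-11, -13, -6, 0, -7, -5, -17]
  [-29, -7, -23, -18, 0, -23, -24]
  [-6, -8, -1, 5, -2, 0, -12]
  [-5, -6, 1, 6, 0, 1, 0]
Key observation: every diagonal entry stays at the unit through all rounds, so no improving cycle exists.
Answer: CONVERGES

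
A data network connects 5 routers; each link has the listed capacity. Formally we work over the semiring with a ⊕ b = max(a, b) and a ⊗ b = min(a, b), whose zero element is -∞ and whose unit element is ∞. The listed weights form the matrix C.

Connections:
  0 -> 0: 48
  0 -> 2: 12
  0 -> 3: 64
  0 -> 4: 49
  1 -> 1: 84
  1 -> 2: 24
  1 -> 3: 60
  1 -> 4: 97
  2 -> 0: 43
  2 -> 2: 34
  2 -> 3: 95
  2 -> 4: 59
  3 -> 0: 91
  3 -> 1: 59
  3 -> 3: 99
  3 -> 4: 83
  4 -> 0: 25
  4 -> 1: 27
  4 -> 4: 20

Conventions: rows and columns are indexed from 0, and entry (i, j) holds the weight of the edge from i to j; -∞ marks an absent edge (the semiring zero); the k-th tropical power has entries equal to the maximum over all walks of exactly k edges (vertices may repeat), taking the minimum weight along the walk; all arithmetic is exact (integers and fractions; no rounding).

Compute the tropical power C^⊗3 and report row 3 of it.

C^⊗2:
  [64, 59, 12, 64, 64]
  [60, 84, 24, 60, 84]
  [91, 59, 34, 95, 83]
  [91, 59, 24, 99, 83]
  [25, 27, 24, 27, 27]
C^⊗3:
  [64, 59, 24, 64, 64]
  [60, 84, 24, 60, 84]
  [91, 59, 34, 95, 83]
  [91, 59, 24, 99, 83]
  [27, 27, 24, 27, 27]
Answer: row 3 of C^⊗3 = [91, 59, 24, 99, 83]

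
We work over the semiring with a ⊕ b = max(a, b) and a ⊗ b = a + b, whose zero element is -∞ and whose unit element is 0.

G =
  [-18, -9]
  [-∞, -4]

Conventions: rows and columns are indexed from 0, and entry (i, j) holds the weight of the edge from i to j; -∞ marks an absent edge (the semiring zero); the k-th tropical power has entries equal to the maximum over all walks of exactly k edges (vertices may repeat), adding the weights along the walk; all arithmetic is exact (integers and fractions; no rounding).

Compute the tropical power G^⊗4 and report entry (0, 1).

G^⊗2:
  [-36, -13]
  [-∞, -8]
G^⊗3:
  [-54, -17]
  [-∞, -12]
G^⊗4:
  [-72, -21]
  [-∞, -16]
Key observation: the optimum is the walk 0->1->1->1->1, with weight (-9) + (-4) + (-4) + (-4) = -21.
Optimal value attained by: walk 0->1->1->1->1.
Answer: (G^⊗4)[0][1] = -21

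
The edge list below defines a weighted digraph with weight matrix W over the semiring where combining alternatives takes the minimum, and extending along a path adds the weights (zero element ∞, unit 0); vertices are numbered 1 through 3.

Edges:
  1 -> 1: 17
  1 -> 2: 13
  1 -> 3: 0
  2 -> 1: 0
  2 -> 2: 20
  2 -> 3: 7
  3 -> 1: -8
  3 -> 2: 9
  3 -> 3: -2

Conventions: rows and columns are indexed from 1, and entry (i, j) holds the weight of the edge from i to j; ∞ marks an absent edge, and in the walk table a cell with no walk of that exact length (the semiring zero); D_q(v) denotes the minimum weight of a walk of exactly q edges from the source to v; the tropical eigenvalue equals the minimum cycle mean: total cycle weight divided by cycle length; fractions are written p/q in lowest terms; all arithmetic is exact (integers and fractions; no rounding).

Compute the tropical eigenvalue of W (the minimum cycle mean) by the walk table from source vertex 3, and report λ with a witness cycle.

q=0: [∞, ∞, 0]
q=1: [-8, 9, -2]
q=2: [-10, 5, -8]
q=3: [-16, 1, -10]
Optimal cycle mean attained by: cycle 1->3->1, total 0 + (-8), length 2.
Answer: λ = -4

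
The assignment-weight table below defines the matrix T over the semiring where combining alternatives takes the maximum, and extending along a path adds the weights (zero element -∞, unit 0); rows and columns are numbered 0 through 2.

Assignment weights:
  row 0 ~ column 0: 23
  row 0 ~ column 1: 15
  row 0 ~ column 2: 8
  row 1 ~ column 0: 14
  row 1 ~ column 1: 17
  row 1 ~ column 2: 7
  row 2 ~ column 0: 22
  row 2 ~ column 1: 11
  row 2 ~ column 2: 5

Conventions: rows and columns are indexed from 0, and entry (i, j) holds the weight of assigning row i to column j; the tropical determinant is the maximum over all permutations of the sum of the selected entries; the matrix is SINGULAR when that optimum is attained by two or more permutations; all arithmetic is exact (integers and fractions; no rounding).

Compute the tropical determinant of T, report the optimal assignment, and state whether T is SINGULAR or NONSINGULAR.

σ = (0, 1, 2): 23 + 17 + 5 = 45
σ = (0, 2, 1): 23 + 7 + 11 = 41
σ = (1, 0, 2): 15 + 14 + 5 = 34
σ = (1, 2, 0): 15 + 7 + 22 = 44
σ = (2, 0, 1): 8 + 14 + 11 = 33
σ = (2, 1, 0): 8 + 17 + 22 = 47
Optimal value attained by: σ = (2, 1, 0).
Answer: det⊕(T) = 47; verdict: NONSINGULAR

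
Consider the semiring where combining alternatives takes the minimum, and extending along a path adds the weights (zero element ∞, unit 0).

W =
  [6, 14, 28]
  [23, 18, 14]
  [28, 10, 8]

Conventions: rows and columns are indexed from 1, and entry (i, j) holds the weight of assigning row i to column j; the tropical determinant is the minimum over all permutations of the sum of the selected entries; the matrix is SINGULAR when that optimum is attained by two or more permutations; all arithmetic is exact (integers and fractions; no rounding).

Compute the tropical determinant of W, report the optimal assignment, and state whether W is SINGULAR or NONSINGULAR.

σ = (1, 2, 3): 6 + 18 + 8 = 32
σ = (1, 3, 2): 6 + 14 + 10 = 30
σ = (2, 1, 3): 14 + 23 + 8 = 45
σ = (2, 3, 1): 14 + 14 + 28 = 56
σ = (3, 1, 2): 28 + 23 + 10 = 61
σ = (3, 2, 1): 28 + 18 + 28 = 74
Optimal value attained by: σ = (1, 3, 2).
Answer: det⊕(W) = 30; verdict: NONSINGULAR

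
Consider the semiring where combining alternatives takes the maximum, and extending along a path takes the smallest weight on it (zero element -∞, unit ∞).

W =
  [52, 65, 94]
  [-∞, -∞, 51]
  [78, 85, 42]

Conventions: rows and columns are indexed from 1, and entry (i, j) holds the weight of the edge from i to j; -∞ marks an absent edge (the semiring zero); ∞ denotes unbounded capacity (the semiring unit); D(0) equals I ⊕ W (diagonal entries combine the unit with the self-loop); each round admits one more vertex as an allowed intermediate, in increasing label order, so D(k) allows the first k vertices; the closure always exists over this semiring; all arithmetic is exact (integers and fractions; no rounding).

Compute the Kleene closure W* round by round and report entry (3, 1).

D(0):
  [∞, 65, 94]
  [-∞, ∞, 51]
  [78, 85, ∞]
D(1):
  [∞, 65, 94]
  [-∞, ∞, 51]
  [78, 85, ∞]
D(2):
  [∞, 65, 94]
  [-∞, ∞, 51]
  [78, 85, ∞]
D(3):
  [∞, 85, 94]
  [51, ∞, 51]
  [78, 85, ∞]
Answer: W*[3][1] = 78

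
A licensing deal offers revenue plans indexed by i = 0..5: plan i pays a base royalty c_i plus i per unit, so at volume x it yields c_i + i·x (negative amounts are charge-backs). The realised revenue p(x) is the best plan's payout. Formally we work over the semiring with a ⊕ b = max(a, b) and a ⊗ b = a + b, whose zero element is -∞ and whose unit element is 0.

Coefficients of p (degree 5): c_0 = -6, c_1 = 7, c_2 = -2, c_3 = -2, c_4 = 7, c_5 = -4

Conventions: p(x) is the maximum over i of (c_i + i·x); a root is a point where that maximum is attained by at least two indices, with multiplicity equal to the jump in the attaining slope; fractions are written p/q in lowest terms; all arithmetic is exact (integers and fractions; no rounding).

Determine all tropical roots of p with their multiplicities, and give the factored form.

hull edge (i=0, c=-6) to (i=1, c=7): slope 13, span 1
hull edge (i=1, c=7) to (i=4, c=7): slope 0, span 3
hull edge (i=4, c=7) to (i=5, c=-4): slope -11, span 1
Factored form: p(x) = -4 ⊗ (x ⊕ (-13)) ⊗ (x ⊕ 0) ⊗ (x ⊕ 0) ⊗ (x ⊕ 0) ⊗ (x ⊕ 11)
Answer: roots = -13 (mult 1), 0 (mult 3), 11 (mult 1)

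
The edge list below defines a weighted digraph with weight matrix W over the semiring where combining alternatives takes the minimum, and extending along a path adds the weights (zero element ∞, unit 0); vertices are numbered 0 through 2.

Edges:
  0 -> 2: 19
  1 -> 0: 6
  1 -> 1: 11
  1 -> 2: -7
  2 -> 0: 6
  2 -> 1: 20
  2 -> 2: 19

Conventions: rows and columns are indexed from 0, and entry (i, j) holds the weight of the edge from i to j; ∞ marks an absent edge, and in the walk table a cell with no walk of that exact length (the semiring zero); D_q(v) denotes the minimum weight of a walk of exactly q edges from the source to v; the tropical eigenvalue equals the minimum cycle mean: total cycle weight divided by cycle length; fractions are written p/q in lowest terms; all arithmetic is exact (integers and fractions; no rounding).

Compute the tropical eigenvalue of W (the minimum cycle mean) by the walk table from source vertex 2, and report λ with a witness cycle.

q=0: [∞, ∞, 0]
q=1: [6, 20, 19]
q=2: [25, 31, 13]
q=3: [19, 33, 24]
Optimal cycle mean attained by: cycle 1->2->1, total (-7) + 20, length 2.
Answer: λ = 13/2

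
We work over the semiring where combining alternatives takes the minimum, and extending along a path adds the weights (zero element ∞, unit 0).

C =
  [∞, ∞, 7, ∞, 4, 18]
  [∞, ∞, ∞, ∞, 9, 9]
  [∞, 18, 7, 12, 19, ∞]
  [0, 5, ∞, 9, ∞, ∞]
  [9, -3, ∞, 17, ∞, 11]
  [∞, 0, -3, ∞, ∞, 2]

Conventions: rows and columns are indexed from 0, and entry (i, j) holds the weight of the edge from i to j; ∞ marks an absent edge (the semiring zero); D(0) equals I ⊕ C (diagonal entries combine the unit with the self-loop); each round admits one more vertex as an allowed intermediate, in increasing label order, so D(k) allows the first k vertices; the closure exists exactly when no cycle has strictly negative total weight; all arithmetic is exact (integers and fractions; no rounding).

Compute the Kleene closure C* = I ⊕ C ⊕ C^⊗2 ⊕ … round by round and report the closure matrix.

D(0):
  [0, ∞, 7, ∞, 4, 18]
  [∞, 0, ∞, ∞, 9, 9]
  [∞, 18, 0, 12, 19, ∞]
  [0, 5, ∞, 0, ∞, ∞]
  [9, -3, ∞, 17, 0, 11]
  [∞, 0, -3, ∞, ∞, 0]
D(1):
  [0, ∞, 7, ∞, 4, 18]
  [∞, 0, ∞, ∞, 9, 9]
  [∞, 18, 0, 12, 19, ∞]
  [0, 5, 7, 0, 4, 18]
  [9, -3, 16, 17, 0, 11]
  [∞, 0, -3, ∞, ∞, 0]
D(2):
  [0, ∞, 7, ∞, 4, 18]
  [∞, 0, ∞, ∞, 9, 9]
  [∞, 18, 0, 12, 19, 27]
  [0, 5, 7, 0, 4, 14]
  [9, -3, 16, 17, 0, 6]
  [∞, 0, -3, ∞, 9, 0]
D(3):
  [0, 25, 7, 19, 4, 18]
  [∞, 0, ∞, ∞, 9, 9]
  [∞, 18, 0, 12, 19, 27]
  [0, 5, 7, 0, 4, 14]
  [9, -3, 16, 17, 0, 6]
  [∞, 0, -3, 9, 9, 0]
D(4):
  [0, 24, 7, 19, 4, 18]
  [∞, 0, ∞, ∞, 9, 9]
  [12, 17, 0, 12, 16, 26]
  [0, 5, 7, 0, 4, 14]
  [9, -3, 16, 17, 0, 6]
  [9, 0, -3, 9, 9, 0]
D(5):
  [0, 1, 7, 19, 4, 10]
  [18, 0, 25, 26, 9, 9]
  [12, 13, 0, 12, 16, 22]
  [0, 1, 7, 0, 4, 10]
  [9, -3, 16, 17, 0, 6]
  [9, 0, -3, 9, 9, 0]
D(6):
  [0, 1, 7, 19, 4, 10]
  [18, 0, 6, 18, 9, 9]
  [12, 13, 0, 12, 16, 22]
  [0, 1, 7, 0, 4, 10]
  [9, -3, 3, 15, 0, 6]
  [9, 0, -3, 9, 9, 0]
Answer: C* = [[0, 1, 7, 19, 4, 10], [18, 0, 6, 18, 9, 9], [12, 13, 0, 12, 16, 22], [0, 1, 7, 0, 4, 10], [9, -3, 3, 15, 0, 6], [9, 0, -3, 9, 9, 0]]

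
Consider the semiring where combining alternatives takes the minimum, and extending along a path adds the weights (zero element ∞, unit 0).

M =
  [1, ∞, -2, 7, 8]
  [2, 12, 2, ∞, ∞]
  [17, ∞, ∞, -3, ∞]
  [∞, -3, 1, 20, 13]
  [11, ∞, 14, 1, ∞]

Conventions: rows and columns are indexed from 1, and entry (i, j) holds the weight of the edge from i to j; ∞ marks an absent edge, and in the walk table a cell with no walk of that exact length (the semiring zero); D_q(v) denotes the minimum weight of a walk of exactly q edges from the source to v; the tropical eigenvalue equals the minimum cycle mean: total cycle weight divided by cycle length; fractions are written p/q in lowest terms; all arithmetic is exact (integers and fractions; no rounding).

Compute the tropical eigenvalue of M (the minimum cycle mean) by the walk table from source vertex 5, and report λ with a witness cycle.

q=0: [∞, ∞, ∞, ∞, 0]
q=1: [11, ∞, 14, 1, ∞]
q=2: [12, -2, 2, 11, 14]
q=3: [0, 8, 0, -1, 20]
q=4: [1, -4, -2, -3, 8]
q=5: [-2, -6, -2, -5, 9]
Optimal cycle mean attained by: cycle 1->3->4->2->1, total (-2) + (-3) + (-3) + 2, length 4.
Answer: λ = -3/2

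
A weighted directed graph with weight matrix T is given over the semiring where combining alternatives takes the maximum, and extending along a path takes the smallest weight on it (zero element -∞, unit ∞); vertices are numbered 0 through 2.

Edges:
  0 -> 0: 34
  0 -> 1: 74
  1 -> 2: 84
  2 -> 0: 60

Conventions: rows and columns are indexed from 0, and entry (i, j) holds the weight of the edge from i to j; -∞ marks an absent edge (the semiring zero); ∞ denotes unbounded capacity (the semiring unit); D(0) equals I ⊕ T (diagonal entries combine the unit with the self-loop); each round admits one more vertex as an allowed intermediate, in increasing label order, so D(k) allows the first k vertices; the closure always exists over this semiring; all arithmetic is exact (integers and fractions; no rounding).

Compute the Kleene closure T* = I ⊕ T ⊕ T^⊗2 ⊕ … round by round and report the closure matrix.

D(0):
  [∞, 74, -∞]
  [-∞, ∞, 84]
  [60, -∞, ∞]
D(1):
  [∞, 74, -∞]
  [-∞, ∞, 84]
  [60, 60, ∞]
D(2):
  [∞, 74, 74]
  [-∞, ∞, 84]
  [60, 60, ∞]
D(3):
  [∞, 74, 74]
  [60, ∞, 84]
  [60, 60, ∞]
Answer: T* = [[∞, 74, 74], [60, ∞, 84], [60, 60, ∞]]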